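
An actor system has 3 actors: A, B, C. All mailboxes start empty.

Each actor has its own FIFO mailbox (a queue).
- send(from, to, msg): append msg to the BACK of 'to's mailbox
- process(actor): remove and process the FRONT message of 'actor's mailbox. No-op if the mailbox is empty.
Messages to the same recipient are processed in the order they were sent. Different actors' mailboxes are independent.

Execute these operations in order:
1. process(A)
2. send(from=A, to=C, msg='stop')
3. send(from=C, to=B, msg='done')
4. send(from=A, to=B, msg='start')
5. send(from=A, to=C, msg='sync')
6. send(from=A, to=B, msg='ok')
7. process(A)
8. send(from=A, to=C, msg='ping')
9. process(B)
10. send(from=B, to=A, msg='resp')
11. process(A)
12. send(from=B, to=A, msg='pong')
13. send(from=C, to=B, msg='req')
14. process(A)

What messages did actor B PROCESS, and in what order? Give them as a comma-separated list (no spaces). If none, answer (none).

Answer: done

Derivation:
After 1 (process(A)): A:[] B:[] C:[]
After 2 (send(from=A, to=C, msg='stop')): A:[] B:[] C:[stop]
After 3 (send(from=C, to=B, msg='done')): A:[] B:[done] C:[stop]
After 4 (send(from=A, to=B, msg='start')): A:[] B:[done,start] C:[stop]
After 5 (send(from=A, to=C, msg='sync')): A:[] B:[done,start] C:[stop,sync]
After 6 (send(from=A, to=B, msg='ok')): A:[] B:[done,start,ok] C:[stop,sync]
After 7 (process(A)): A:[] B:[done,start,ok] C:[stop,sync]
After 8 (send(from=A, to=C, msg='ping')): A:[] B:[done,start,ok] C:[stop,sync,ping]
After 9 (process(B)): A:[] B:[start,ok] C:[stop,sync,ping]
After 10 (send(from=B, to=A, msg='resp')): A:[resp] B:[start,ok] C:[stop,sync,ping]
After 11 (process(A)): A:[] B:[start,ok] C:[stop,sync,ping]
After 12 (send(from=B, to=A, msg='pong')): A:[pong] B:[start,ok] C:[stop,sync,ping]
After 13 (send(from=C, to=B, msg='req')): A:[pong] B:[start,ok,req] C:[stop,sync,ping]
After 14 (process(A)): A:[] B:[start,ok,req] C:[stop,sync,ping]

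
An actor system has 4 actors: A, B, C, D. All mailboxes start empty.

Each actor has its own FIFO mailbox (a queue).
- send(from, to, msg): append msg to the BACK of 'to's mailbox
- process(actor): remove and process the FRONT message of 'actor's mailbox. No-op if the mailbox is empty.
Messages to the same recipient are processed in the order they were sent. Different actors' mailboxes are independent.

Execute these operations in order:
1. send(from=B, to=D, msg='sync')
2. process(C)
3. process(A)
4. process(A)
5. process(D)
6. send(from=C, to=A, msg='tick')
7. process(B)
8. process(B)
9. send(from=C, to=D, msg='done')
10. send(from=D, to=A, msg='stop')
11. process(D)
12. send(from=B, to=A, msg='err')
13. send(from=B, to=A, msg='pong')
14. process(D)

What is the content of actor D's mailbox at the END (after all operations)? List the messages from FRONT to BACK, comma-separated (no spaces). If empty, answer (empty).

After 1 (send(from=B, to=D, msg='sync')): A:[] B:[] C:[] D:[sync]
After 2 (process(C)): A:[] B:[] C:[] D:[sync]
After 3 (process(A)): A:[] B:[] C:[] D:[sync]
After 4 (process(A)): A:[] B:[] C:[] D:[sync]
After 5 (process(D)): A:[] B:[] C:[] D:[]
After 6 (send(from=C, to=A, msg='tick')): A:[tick] B:[] C:[] D:[]
After 7 (process(B)): A:[tick] B:[] C:[] D:[]
After 8 (process(B)): A:[tick] B:[] C:[] D:[]
After 9 (send(from=C, to=D, msg='done')): A:[tick] B:[] C:[] D:[done]
After 10 (send(from=D, to=A, msg='stop')): A:[tick,stop] B:[] C:[] D:[done]
After 11 (process(D)): A:[tick,stop] B:[] C:[] D:[]
After 12 (send(from=B, to=A, msg='err')): A:[tick,stop,err] B:[] C:[] D:[]
After 13 (send(from=B, to=A, msg='pong')): A:[tick,stop,err,pong] B:[] C:[] D:[]
After 14 (process(D)): A:[tick,stop,err,pong] B:[] C:[] D:[]

Answer: (empty)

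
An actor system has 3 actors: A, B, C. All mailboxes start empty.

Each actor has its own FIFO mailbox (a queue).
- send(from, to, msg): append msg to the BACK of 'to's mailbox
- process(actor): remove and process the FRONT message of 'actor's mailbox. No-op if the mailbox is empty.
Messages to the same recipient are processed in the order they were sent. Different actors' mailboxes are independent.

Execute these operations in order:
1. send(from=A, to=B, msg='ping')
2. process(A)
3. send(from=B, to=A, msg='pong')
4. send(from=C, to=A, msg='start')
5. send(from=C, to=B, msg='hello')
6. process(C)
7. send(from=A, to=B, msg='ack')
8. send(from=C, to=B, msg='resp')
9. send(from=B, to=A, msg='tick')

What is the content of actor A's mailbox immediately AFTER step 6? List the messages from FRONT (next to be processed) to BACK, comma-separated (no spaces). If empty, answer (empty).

After 1 (send(from=A, to=B, msg='ping')): A:[] B:[ping] C:[]
After 2 (process(A)): A:[] B:[ping] C:[]
After 3 (send(from=B, to=A, msg='pong')): A:[pong] B:[ping] C:[]
After 4 (send(from=C, to=A, msg='start')): A:[pong,start] B:[ping] C:[]
After 5 (send(from=C, to=B, msg='hello')): A:[pong,start] B:[ping,hello] C:[]
After 6 (process(C)): A:[pong,start] B:[ping,hello] C:[]

pong,start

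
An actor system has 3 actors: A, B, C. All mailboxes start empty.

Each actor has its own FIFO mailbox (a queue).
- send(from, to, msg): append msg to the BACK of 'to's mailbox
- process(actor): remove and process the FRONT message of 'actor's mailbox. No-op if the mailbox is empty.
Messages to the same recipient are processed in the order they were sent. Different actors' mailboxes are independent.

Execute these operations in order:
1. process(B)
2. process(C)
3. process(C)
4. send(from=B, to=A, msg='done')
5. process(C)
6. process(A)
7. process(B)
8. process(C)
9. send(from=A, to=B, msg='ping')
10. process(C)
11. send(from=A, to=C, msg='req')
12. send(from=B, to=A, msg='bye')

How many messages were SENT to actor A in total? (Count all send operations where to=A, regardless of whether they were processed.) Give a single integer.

Answer: 2

Derivation:
After 1 (process(B)): A:[] B:[] C:[]
After 2 (process(C)): A:[] B:[] C:[]
After 3 (process(C)): A:[] B:[] C:[]
After 4 (send(from=B, to=A, msg='done')): A:[done] B:[] C:[]
After 5 (process(C)): A:[done] B:[] C:[]
After 6 (process(A)): A:[] B:[] C:[]
After 7 (process(B)): A:[] B:[] C:[]
After 8 (process(C)): A:[] B:[] C:[]
After 9 (send(from=A, to=B, msg='ping')): A:[] B:[ping] C:[]
After 10 (process(C)): A:[] B:[ping] C:[]
After 11 (send(from=A, to=C, msg='req')): A:[] B:[ping] C:[req]
After 12 (send(from=B, to=A, msg='bye')): A:[bye] B:[ping] C:[req]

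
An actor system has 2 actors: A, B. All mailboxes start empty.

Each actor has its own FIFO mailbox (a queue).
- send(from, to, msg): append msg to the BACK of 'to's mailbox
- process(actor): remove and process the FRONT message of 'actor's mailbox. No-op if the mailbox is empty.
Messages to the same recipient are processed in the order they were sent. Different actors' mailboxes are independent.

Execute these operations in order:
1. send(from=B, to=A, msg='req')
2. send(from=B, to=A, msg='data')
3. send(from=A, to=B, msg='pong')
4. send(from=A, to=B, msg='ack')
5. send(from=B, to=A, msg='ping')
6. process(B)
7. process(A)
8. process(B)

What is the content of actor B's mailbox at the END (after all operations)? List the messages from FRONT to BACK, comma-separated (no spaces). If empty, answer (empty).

Answer: (empty)

Derivation:
After 1 (send(from=B, to=A, msg='req')): A:[req] B:[]
After 2 (send(from=B, to=A, msg='data')): A:[req,data] B:[]
After 3 (send(from=A, to=B, msg='pong')): A:[req,data] B:[pong]
After 4 (send(from=A, to=B, msg='ack')): A:[req,data] B:[pong,ack]
After 5 (send(from=B, to=A, msg='ping')): A:[req,data,ping] B:[pong,ack]
After 6 (process(B)): A:[req,data,ping] B:[ack]
After 7 (process(A)): A:[data,ping] B:[ack]
After 8 (process(B)): A:[data,ping] B:[]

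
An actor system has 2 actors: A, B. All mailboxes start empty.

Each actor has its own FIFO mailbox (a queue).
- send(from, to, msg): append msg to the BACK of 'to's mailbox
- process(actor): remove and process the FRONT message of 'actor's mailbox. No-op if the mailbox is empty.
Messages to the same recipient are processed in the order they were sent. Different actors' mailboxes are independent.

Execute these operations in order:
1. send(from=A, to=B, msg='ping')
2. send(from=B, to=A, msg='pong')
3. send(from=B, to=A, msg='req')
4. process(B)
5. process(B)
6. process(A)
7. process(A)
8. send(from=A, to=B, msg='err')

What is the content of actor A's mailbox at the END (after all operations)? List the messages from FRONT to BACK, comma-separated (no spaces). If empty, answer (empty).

Answer: (empty)

Derivation:
After 1 (send(from=A, to=B, msg='ping')): A:[] B:[ping]
After 2 (send(from=B, to=A, msg='pong')): A:[pong] B:[ping]
After 3 (send(from=B, to=A, msg='req')): A:[pong,req] B:[ping]
After 4 (process(B)): A:[pong,req] B:[]
After 5 (process(B)): A:[pong,req] B:[]
After 6 (process(A)): A:[req] B:[]
After 7 (process(A)): A:[] B:[]
After 8 (send(from=A, to=B, msg='err')): A:[] B:[err]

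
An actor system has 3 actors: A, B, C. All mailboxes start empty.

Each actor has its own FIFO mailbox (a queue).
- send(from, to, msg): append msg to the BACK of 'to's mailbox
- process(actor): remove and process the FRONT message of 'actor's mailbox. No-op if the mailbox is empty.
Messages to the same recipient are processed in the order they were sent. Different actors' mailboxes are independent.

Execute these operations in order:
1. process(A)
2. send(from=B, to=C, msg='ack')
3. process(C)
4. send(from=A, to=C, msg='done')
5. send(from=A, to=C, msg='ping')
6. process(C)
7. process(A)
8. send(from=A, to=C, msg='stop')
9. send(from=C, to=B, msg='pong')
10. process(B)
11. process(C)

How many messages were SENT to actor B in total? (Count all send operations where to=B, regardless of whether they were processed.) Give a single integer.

After 1 (process(A)): A:[] B:[] C:[]
After 2 (send(from=B, to=C, msg='ack')): A:[] B:[] C:[ack]
After 3 (process(C)): A:[] B:[] C:[]
After 4 (send(from=A, to=C, msg='done')): A:[] B:[] C:[done]
After 5 (send(from=A, to=C, msg='ping')): A:[] B:[] C:[done,ping]
After 6 (process(C)): A:[] B:[] C:[ping]
After 7 (process(A)): A:[] B:[] C:[ping]
After 8 (send(from=A, to=C, msg='stop')): A:[] B:[] C:[ping,stop]
After 9 (send(from=C, to=B, msg='pong')): A:[] B:[pong] C:[ping,stop]
After 10 (process(B)): A:[] B:[] C:[ping,stop]
After 11 (process(C)): A:[] B:[] C:[stop]

Answer: 1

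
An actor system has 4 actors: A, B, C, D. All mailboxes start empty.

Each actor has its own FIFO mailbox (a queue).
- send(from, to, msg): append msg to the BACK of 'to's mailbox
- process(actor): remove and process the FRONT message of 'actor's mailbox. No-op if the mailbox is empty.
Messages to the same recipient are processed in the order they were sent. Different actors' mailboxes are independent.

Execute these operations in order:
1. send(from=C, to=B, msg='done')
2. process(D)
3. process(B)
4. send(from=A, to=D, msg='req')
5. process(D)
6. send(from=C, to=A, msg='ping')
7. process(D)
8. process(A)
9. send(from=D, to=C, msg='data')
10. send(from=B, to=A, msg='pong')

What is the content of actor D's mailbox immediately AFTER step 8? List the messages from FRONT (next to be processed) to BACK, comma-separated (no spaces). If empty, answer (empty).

After 1 (send(from=C, to=B, msg='done')): A:[] B:[done] C:[] D:[]
After 2 (process(D)): A:[] B:[done] C:[] D:[]
After 3 (process(B)): A:[] B:[] C:[] D:[]
After 4 (send(from=A, to=D, msg='req')): A:[] B:[] C:[] D:[req]
After 5 (process(D)): A:[] B:[] C:[] D:[]
After 6 (send(from=C, to=A, msg='ping')): A:[ping] B:[] C:[] D:[]
After 7 (process(D)): A:[ping] B:[] C:[] D:[]
After 8 (process(A)): A:[] B:[] C:[] D:[]

(empty)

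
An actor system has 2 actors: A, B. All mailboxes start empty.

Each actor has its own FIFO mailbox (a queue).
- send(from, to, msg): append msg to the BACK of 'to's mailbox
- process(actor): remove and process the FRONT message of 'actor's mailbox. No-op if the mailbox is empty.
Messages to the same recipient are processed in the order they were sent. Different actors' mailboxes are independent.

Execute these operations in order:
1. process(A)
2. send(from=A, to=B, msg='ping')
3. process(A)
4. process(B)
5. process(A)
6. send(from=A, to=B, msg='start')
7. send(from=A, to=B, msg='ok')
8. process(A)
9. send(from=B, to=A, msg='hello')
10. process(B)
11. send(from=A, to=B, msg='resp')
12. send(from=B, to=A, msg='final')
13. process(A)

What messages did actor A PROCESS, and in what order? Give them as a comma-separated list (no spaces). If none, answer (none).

After 1 (process(A)): A:[] B:[]
After 2 (send(from=A, to=B, msg='ping')): A:[] B:[ping]
After 3 (process(A)): A:[] B:[ping]
After 4 (process(B)): A:[] B:[]
After 5 (process(A)): A:[] B:[]
After 6 (send(from=A, to=B, msg='start')): A:[] B:[start]
After 7 (send(from=A, to=B, msg='ok')): A:[] B:[start,ok]
After 8 (process(A)): A:[] B:[start,ok]
After 9 (send(from=B, to=A, msg='hello')): A:[hello] B:[start,ok]
After 10 (process(B)): A:[hello] B:[ok]
After 11 (send(from=A, to=B, msg='resp')): A:[hello] B:[ok,resp]
After 12 (send(from=B, to=A, msg='final')): A:[hello,final] B:[ok,resp]
After 13 (process(A)): A:[final] B:[ok,resp]

Answer: hello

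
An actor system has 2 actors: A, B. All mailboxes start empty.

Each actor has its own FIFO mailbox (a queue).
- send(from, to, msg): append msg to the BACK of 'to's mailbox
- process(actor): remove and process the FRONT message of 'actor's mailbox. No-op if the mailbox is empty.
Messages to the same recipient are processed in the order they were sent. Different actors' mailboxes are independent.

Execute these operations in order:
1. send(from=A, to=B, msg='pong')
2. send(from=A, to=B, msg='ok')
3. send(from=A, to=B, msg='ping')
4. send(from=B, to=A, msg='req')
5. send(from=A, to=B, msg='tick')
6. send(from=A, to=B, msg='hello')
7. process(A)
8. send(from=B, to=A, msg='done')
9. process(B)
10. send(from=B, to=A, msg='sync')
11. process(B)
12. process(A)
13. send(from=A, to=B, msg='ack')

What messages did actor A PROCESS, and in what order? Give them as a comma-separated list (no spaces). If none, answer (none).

After 1 (send(from=A, to=B, msg='pong')): A:[] B:[pong]
After 2 (send(from=A, to=B, msg='ok')): A:[] B:[pong,ok]
After 3 (send(from=A, to=B, msg='ping')): A:[] B:[pong,ok,ping]
After 4 (send(from=B, to=A, msg='req')): A:[req] B:[pong,ok,ping]
After 5 (send(from=A, to=B, msg='tick')): A:[req] B:[pong,ok,ping,tick]
After 6 (send(from=A, to=B, msg='hello')): A:[req] B:[pong,ok,ping,tick,hello]
After 7 (process(A)): A:[] B:[pong,ok,ping,tick,hello]
After 8 (send(from=B, to=A, msg='done')): A:[done] B:[pong,ok,ping,tick,hello]
After 9 (process(B)): A:[done] B:[ok,ping,tick,hello]
After 10 (send(from=B, to=A, msg='sync')): A:[done,sync] B:[ok,ping,tick,hello]
After 11 (process(B)): A:[done,sync] B:[ping,tick,hello]
After 12 (process(A)): A:[sync] B:[ping,tick,hello]
After 13 (send(from=A, to=B, msg='ack')): A:[sync] B:[ping,tick,hello,ack]

Answer: req,done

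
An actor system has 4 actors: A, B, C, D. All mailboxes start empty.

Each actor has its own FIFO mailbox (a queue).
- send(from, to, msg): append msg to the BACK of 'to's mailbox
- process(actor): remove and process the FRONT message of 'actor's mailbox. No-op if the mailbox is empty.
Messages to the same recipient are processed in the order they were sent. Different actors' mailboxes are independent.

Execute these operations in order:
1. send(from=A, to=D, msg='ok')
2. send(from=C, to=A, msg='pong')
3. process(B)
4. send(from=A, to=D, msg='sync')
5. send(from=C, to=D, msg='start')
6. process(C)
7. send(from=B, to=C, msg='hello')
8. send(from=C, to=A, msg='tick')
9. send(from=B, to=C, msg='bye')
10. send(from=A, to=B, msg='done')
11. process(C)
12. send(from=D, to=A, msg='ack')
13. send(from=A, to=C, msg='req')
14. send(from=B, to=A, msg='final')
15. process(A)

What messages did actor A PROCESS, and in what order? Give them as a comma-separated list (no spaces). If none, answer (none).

Answer: pong

Derivation:
After 1 (send(from=A, to=D, msg='ok')): A:[] B:[] C:[] D:[ok]
After 2 (send(from=C, to=A, msg='pong')): A:[pong] B:[] C:[] D:[ok]
After 3 (process(B)): A:[pong] B:[] C:[] D:[ok]
After 4 (send(from=A, to=D, msg='sync')): A:[pong] B:[] C:[] D:[ok,sync]
After 5 (send(from=C, to=D, msg='start')): A:[pong] B:[] C:[] D:[ok,sync,start]
After 6 (process(C)): A:[pong] B:[] C:[] D:[ok,sync,start]
After 7 (send(from=B, to=C, msg='hello')): A:[pong] B:[] C:[hello] D:[ok,sync,start]
After 8 (send(from=C, to=A, msg='tick')): A:[pong,tick] B:[] C:[hello] D:[ok,sync,start]
After 9 (send(from=B, to=C, msg='bye')): A:[pong,tick] B:[] C:[hello,bye] D:[ok,sync,start]
After 10 (send(from=A, to=B, msg='done')): A:[pong,tick] B:[done] C:[hello,bye] D:[ok,sync,start]
After 11 (process(C)): A:[pong,tick] B:[done] C:[bye] D:[ok,sync,start]
After 12 (send(from=D, to=A, msg='ack')): A:[pong,tick,ack] B:[done] C:[bye] D:[ok,sync,start]
After 13 (send(from=A, to=C, msg='req')): A:[pong,tick,ack] B:[done] C:[bye,req] D:[ok,sync,start]
After 14 (send(from=B, to=A, msg='final')): A:[pong,tick,ack,final] B:[done] C:[bye,req] D:[ok,sync,start]
After 15 (process(A)): A:[tick,ack,final] B:[done] C:[bye,req] D:[ok,sync,start]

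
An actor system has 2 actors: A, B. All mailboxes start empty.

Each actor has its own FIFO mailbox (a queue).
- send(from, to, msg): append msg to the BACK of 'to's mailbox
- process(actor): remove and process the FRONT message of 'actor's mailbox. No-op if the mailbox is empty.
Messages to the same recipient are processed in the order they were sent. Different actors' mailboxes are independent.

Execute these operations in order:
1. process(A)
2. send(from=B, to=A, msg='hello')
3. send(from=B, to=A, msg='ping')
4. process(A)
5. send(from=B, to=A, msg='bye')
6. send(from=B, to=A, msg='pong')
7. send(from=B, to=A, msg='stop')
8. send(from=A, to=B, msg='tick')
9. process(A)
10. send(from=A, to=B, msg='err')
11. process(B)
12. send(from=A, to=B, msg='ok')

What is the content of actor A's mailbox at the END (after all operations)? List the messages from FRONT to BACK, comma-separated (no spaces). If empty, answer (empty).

Answer: bye,pong,stop

Derivation:
After 1 (process(A)): A:[] B:[]
After 2 (send(from=B, to=A, msg='hello')): A:[hello] B:[]
After 3 (send(from=B, to=A, msg='ping')): A:[hello,ping] B:[]
After 4 (process(A)): A:[ping] B:[]
After 5 (send(from=B, to=A, msg='bye')): A:[ping,bye] B:[]
After 6 (send(from=B, to=A, msg='pong')): A:[ping,bye,pong] B:[]
After 7 (send(from=B, to=A, msg='stop')): A:[ping,bye,pong,stop] B:[]
After 8 (send(from=A, to=B, msg='tick')): A:[ping,bye,pong,stop] B:[tick]
After 9 (process(A)): A:[bye,pong,stop] B:[tick]
After 10 (send(from=A, to=B, msg='err')): A:[bye,pong,stop] B:[tick,err]
After 11 (process(B)): A:[bye,pong,stop] B:[err]
After 12 (send(from=A, to=B, msg='ok')): A:[bye,pong,stop] B:[err,ok]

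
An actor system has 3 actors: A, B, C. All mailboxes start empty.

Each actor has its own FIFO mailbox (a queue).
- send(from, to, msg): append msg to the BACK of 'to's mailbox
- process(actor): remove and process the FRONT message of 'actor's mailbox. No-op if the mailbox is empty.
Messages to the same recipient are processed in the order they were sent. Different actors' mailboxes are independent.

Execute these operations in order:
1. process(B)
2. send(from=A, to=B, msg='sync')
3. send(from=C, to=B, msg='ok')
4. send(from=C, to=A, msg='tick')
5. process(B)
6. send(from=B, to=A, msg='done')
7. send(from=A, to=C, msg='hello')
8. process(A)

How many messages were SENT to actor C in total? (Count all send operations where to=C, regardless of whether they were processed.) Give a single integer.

Answer: 1

Derivation:
After 1 (process(B)): A:[] B:[] C:[]
After 2 (send(from=A, to=B, msg='sync')): A:[] B:[sync] C:[]
After 3 (send(from=C, to=B, msg='ok')): A:[] B:[sync,ok] C:[]
After 4 (send(from=C, to=A, msg='tick')): A:[tick] B:[sync,ok] C:[]
After 5 (process(B)): A:[tick] B:[ok] C:[]
After 6 (send(from=B, to=A, msg='done')): A:[tick,done] B:[ok] C:[]
After 7 (send(from=A, to=C, msg='hello')): A:[tick,done] B:[ok] C:[hello]
After 8 (process(A)): A:[done] B:[ok] C:[hello]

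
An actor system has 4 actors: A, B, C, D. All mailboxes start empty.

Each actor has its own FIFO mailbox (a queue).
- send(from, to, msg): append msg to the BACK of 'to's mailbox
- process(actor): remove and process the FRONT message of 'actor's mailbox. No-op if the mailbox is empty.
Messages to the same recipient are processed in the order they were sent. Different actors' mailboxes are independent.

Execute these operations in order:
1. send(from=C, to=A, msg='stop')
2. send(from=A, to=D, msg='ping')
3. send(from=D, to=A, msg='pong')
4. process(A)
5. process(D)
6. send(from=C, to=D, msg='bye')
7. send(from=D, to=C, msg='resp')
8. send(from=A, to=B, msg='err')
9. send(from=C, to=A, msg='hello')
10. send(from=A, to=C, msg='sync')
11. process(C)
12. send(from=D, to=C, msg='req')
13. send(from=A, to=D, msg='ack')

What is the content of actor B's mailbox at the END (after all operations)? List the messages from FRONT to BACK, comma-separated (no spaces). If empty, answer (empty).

After 1 (send(from=C, to=A, msg='stop')): A:[stop] B:[] C:[] D:[]
After 2 (send(from=A, to=D, msg='ping')): A:[stop] B:[] C:[] D:[ping]
After 3 (send(from=D, to=A, msg='pong')): A:[stop,pong] B:[] C:[] D:[ping]
After 4 (process(A)): A:[pong] B:[] C:[] D:[ping]
After 5 (process(D)): A:[pong] B:[] C:[] D:[]
After 6 (send(from=C, to=D, msg='bye')): A:[pong] B:[] C:[] D:[bye]
After 7 (send(from=D, to=C, msg='resp')): A:[pong] B:[] C:[resp] D:[bye]
After 8 (send(from=A, to=B, msg='err')): A:[pong] B:[err] C:[resp] D:[bye]
After 9 (send(from=C, to=A, msg='hello')): A:[pong,hello] B:[err] C:[resp] D:[bye]
After 10 (send(from=A, to=C, msg='sync')): A:[pong,hello] B:[err] C:[resp,sync] D:[bye]
After 11 (process(C)): A:[pong,hello] B:[err] C:[sync] D:[bye]
After 12 (send(from=D, to=C, msg='req')): A:[pong,hello] B:[err] C:[sync,req] D:[bye]
After 13 (send(from=A, to=D, msg='ack')): A:[pong,hello] B:[err] C:[sync,req] D:[bye,ack]

Answer: err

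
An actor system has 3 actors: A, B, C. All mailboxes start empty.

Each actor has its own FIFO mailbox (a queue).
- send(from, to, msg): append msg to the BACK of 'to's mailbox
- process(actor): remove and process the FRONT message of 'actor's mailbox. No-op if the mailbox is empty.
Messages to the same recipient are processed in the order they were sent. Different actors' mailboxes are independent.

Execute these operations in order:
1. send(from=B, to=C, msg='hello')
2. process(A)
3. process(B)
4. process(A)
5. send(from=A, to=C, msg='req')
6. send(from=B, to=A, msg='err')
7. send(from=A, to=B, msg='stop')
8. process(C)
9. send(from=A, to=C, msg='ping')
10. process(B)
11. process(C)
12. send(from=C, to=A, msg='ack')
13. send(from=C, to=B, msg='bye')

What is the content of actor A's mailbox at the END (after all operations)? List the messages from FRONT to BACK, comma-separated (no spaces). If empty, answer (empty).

Answer: err,ack

Derivation:
After 1 (send(from=B, to=C, msg='hello')): A:[] B:[] C:[hello]
After 2 (process(A)): A:[] B:[] C:[hello]
After 3 (process(B)): A:[] B:[] C:[hello]
After 4 (process(A)): A:[] B:[] C:[hello]
After 5 (send(from=A, to=C, msg='req')): A:[] B:[] C:[hello,req]
After 6 (send(from=B, to=A, msg='err')): A:[err] B:[] C:[hello,req]
After 7 (send(from=A, to=B, msg='stop')): A:[err] B:[stop] C:[hello,req]
After 8 (process(C)): A:[err] B:[stop] C:[req]
After 9 (send(from=A, to=C, msg='ping')): A:[err] B:[stop] C:[req,ping]
After 10 (process(B)): A:[err] B:[] C:[req,ping]
After 11 (process(C)): A:[err] B:[] C:[ping]
After 12 (send(from=C, to=A, msg='ack')): A:[err,ack] B:[] C:[ping]
After 13 (send(from=C, to=B, msg='bye')): A:[err,ack] B:[bye] C:[ping]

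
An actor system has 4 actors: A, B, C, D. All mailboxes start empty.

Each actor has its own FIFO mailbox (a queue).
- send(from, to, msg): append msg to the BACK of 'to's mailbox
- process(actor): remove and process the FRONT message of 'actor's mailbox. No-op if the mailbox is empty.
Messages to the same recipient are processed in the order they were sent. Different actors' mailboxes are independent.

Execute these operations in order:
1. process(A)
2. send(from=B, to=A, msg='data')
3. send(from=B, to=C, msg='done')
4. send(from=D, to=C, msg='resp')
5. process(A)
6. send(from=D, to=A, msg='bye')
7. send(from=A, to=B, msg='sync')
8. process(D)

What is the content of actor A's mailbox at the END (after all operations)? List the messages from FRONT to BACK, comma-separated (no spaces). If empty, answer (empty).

After 1 (process(A)): A:[] B:[] C:[] D:[]
After 2 (send(from=B, to=A, msg='data')): A:[data] B:[] C:[] D:[]
After 3 (send(from=B, to=C, msg='done')): A:[data] B:[] C:[done] D:[]
After 4 (send(from=D, to=C, msg='resp')): A:[data] B:[] C:[done,resp] D:[]
After 5 (process(A)): A:[] B:[] C:[done,resp] D:[]
After 6 (send(from=D, to=A, msg='bye')): A:[bye] B:[] C:[done,resp] D:[]
After 7 (send(from=A, to=B, msg='sync')): A:[bye] B:[sync] C:[done,resp] D:[]
After 8 (process(D)): A:[bye] B:[sync] C:[done,resp] D:[]

Answer: bye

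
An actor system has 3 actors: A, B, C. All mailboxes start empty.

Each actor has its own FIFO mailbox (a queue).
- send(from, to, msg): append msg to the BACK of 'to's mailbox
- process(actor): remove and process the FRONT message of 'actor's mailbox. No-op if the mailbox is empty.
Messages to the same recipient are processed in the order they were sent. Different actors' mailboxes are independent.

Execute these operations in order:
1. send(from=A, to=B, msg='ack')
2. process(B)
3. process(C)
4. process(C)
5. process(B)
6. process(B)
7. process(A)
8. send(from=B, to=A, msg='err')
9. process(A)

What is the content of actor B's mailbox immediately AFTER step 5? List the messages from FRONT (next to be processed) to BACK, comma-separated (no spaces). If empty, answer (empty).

After 1 (send(from=A, to=B, msg='ack')): A:[] B:[ack] C:[]
After 2 (process(B)): A:[] B:[] C:[]
After 3 (process(C)): A:[] B:[] C:[]
After 4 (process(C)): A:[] B:[] C:[]
After 5 (process(B)): A:[] B:[] C:[]

(empty)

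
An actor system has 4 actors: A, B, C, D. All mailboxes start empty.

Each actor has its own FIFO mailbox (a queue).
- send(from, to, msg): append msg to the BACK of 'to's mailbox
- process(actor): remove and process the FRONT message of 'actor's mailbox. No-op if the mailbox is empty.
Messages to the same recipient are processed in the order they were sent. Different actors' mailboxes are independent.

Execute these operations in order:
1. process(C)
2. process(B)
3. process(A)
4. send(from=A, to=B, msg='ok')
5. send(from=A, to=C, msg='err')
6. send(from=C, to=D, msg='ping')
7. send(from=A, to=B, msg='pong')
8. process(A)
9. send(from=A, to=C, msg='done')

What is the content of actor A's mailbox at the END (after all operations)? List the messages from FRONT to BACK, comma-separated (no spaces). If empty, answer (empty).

After 1 (process(C)): A:[] B:[] C:[] D:[]
After 2 (process(B)): A:[] B:[] C:[] D:[]
After 3 (process(A)): A:[] B:[] C:[] D:[]
After 4 (send(from=A, to=B, msg='ok')): A:[] B:[ok] C:[] D:[]
After 5 (send(from=A, to=C, msg='err')): A:[] B:[ok] C:[err] D:[]
After 6 (send(from=C, to=D, msg='ping')): A:[] B:[ok] C:[err] D:[ping]
After 7 (send(from=A, to=B, msg='pong')): A:[] B:[ok,pong] C:[err] D:[ping]
After 8 (process(A)): A:[] B:[ok,pong] C:[err] D:[ping]
After 9 (send(from=A, to=C, msg='done')): A:[] B:[ok,pong] C:[err,done] D:[ping]

Answer: (empty)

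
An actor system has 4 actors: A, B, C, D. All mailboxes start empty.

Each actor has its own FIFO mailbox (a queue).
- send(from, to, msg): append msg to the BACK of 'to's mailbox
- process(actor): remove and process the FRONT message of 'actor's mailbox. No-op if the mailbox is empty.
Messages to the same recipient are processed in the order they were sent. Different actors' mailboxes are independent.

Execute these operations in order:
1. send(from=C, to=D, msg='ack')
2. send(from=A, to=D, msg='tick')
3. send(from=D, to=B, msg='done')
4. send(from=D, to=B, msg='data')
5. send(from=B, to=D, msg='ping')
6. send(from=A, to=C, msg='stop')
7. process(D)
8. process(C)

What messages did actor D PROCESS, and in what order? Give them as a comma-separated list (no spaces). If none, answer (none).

After 1 (send(from=C, to=D, msg='ack')): A:[] B:[] C:[] D:[ack]
After 2 (send(from=A, to=D, msg='tick')): A:[] B:[] C:[] D:[ack,tick]
After 3 (send(from=D, to=B, msg='done')): A:[] B:[done] C:[] D:[ack,tick]
After 4 (send(from=D, to=B, msg='data')): A:[] B:[done,data] C:[] D:[ack,tick]
After 5 (send(from=B, to=D, msg='ping')): A:[] B:[done,data] C:[] D:[ack,tick,ping]
After 6 (send(from=A, to=C, msg='stop')): A:[] B:[done,data] C:[stop] D:[ack,tick,ping]
After 7 (process(D)): A:[] B:[done,data] C:[stop] D:[tick,ping]
After 8 (process(C)): A:[] B:[done,data] C:[] D:[tick,ping]

Answer: ack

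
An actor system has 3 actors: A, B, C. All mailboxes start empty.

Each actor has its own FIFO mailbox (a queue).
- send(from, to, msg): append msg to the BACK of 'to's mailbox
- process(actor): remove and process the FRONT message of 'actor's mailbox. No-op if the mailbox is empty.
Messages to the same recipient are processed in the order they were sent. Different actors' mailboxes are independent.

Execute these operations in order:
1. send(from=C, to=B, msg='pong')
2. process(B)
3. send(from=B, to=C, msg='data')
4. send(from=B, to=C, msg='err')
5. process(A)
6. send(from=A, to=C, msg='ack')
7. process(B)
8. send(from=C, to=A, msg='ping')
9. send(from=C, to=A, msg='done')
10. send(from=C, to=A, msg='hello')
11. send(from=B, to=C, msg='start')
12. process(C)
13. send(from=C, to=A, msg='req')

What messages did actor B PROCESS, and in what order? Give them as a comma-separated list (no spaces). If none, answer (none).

After 1 (send(from=C, to=B, msg='pong')): A:[] B:[pong] C:[]
After 2 (process(B)): A:[] B:[] C:[]
After 3 (send(from=B, to=C, msg='data')): A:[] B:[] C:[data]
After 4 (send(from=B, to=C, msg='err')): A:[] B:[] C:[data,err]
After 5 (process(A)): A:[] B:[] C:[data,err]
After 6 (send(from=A, to=C, msg='ack')): A:[] B:[] C:[data,err,ack]
After 7 (process(B)): A:[] B:[] C:[data,err,ack]
After 8 (send(from=C, to=A, msg='ping')): A:[ping] B:[] C:[data,err,ack]
After 9 (send(from=C, to=A, msg='done')): A:[ping,done] B:[] C:[data,err,ack]
After 10 (send(from=C, to=A, msg='hello')): A:[ping,done,hello] B:[] C:[data,err,ack]
After 11 (send(from=B, to=C, msg='start')): A:[ping,done,hello] B:[] C:[data,err,ack,start]
After 12 (process(C)): A:[ping,done,hello] B:[] C:[err,ack,start]
After 13 (send(from=C, to=A, msg='req')): A:[ping,done,hello,req] B:[] C:[err,ack,start]

Answer: pong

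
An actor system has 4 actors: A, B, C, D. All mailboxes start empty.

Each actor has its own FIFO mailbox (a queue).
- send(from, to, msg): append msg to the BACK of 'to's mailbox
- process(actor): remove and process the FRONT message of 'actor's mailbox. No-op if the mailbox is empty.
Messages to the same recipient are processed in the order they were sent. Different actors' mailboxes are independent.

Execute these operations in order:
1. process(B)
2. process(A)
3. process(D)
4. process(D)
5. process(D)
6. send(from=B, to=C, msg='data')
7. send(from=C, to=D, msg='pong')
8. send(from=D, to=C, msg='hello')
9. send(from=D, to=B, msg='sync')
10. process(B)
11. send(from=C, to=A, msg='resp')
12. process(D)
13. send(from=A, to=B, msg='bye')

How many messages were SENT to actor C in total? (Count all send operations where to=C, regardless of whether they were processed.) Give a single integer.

After 1 (process(B)): A:[] B:[] C:[] D:[]
After 2 (process(A)): A:[] B:[] C:[] D:[]
After 3 (process(D)): A:[] B:[] C:[] D:[]
After 4 (process(D)): A:[] B:[] C:[] D:[]
After 5 (process(D)): A:[] B:[] C:[] D:[]
After 6 (send(from=B, to=C, msg='data')): A:[] B:[] C:[data] D:[]
After 7 (send(from=C, to=D, msg='pong')): A:[] B:[] C:[data] D:[pong]
After 8 (send(from=D, to=C, msg='hello')): A:[] B:[] C:[data,hello] D:[pong]
After 9 (send(from=D, to=B, msg='sync')): A:[] B:[sync] C:[data,hello] D:[pong]
After 10 (process(B)): A:[] B:[] C:[data,hello] D:[pong]
After 11 (send(from=C, to=A, msg='resp')): A:[resp] B:[] C:[data,hello] D:[pong]
After 12 (process(D)): A:[resp] B:[] C:[data,hello] D:[]
After 13 (send(from=A, to=B, msg='bye')): A:[resp] B:[bye] C:[data,hello] D:[]

Answer: 2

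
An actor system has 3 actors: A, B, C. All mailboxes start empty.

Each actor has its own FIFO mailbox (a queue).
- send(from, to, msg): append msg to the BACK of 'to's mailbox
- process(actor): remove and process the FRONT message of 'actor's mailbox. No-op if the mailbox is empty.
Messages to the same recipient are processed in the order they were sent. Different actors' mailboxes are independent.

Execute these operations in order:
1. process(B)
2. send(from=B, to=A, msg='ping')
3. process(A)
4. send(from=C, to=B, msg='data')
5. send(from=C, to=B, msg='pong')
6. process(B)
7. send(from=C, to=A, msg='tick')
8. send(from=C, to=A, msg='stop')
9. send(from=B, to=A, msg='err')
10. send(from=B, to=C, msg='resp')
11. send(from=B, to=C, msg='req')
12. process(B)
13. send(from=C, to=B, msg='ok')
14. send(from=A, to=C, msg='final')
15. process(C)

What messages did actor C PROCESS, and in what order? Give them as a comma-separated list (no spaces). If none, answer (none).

Answer: resp

Derivation:
After 1 (process(B)): A:[] B:[] C:[]
After 2 (send(from=B, to=A, msg='ping')): A:[ping] B:[] C:[]
After 3 (process(A)): A:[] B:[] C:[]
After 4 (send(from=C, to=B, msg='data')): A:[] B:[data] C:[]
After 5 (send(from=C, to=B, msg='pong')): A:[] B:[data,pong] C:[]
After 6 (process(B)): A:[] B:[pong] C:[]
After 7 (send(from=C, to=A, msg='tick')): A:[tick] B:[pong] C:[]
After 8 (send(from=C, to=A, msg='stop')): A:[tick,stop] B:[pong] C:[]
After 9 (send(from=B, to=A, msg='err')): A:[tick,stop,err] B:[pong] C:[]
After 10 (send(from=B, to=C, msg='resp')): A:[tick,stop,err] B:[pong] C:[resp]
After 11 (send(from=B, to=C, msg='req')): A:[tick,stop,err] B:[pong] C:[resp,req]
After 12 (process(B)): A:[tick,stop,err] B:[] C:[resp,req]
After 13 (send(from=C, to=B, msg='ok')): A:[tick,stop,err] B:[ok] C:[resp,req]
After 14 (send(from=A, to=C, msg='final')): A:[tick,stop,err] B:[ok] C:[resp,req,final]
After 15 (process(C)): A:[tick,stop,err] B:[ok] C:[req,final]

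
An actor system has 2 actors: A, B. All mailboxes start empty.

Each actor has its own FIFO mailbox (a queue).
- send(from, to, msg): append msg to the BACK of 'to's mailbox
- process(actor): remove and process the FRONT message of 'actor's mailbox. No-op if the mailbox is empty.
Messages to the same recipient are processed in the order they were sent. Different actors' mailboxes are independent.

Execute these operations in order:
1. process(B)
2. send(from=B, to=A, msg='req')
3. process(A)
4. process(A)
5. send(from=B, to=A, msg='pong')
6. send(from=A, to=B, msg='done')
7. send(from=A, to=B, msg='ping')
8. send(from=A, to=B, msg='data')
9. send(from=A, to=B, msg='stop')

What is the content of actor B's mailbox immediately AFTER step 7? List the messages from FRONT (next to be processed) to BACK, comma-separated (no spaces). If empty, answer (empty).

After 1 (process(B)): A:[] B:[]
After 2 (send(from=B, to=A, msg='req')): A:[req] B:[]
After 3 (process(A)): A:[] B:[]
After 4 (process(A)): A:[] B:[]
After 5 (send(from=B, to=A, msg='pong')): A:[pong] B:[]
After 6 (send(from=A, to=B, msg='done')): A:[pong] B:[done]
After 7 (send(from=A, to=B, msg='ping')): A:[pong] B:[done,ping]

done,ping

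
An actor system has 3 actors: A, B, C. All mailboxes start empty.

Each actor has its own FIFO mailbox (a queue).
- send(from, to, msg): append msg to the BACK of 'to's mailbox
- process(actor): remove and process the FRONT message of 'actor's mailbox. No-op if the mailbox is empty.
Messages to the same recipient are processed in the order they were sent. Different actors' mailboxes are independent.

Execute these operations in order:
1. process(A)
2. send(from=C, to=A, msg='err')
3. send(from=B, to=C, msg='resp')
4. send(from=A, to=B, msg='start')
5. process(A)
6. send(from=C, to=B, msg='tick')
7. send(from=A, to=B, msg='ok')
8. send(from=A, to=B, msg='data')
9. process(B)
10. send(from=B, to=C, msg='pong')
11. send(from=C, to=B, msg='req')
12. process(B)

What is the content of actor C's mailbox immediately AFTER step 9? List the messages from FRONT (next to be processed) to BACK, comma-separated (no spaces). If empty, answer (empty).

After 1 (process(A)): A:[] B:[] C:[]
After 2 (send(from=C, to=A, msg='err')): A:[err] B:[] C:[]
After 3 (send(from=B, to=C, msg='resp')): A:[err] B:[] C:[resp]
After 4 (send(from=A, to=B, msg='start')): A:[err] B:[start] C:[resp]
After 5 (process(A)): A:[] B:[start] C:[resp]
After 6 (send(from=C, to=B, msg='tick')): A:[] B:[start,tick] C:[resp]
After 7 (send(from=A, to=B, msg='ok')): A:[] B:[start,tick,ok] C:[resp]
After 8 (send(from=A, to=B, msg='data')): A:[] B:[start,tick,ok,data] C:[resp]
After 9 (process(B)): A:[] B:[tick,ok,data] C:[resp]

resp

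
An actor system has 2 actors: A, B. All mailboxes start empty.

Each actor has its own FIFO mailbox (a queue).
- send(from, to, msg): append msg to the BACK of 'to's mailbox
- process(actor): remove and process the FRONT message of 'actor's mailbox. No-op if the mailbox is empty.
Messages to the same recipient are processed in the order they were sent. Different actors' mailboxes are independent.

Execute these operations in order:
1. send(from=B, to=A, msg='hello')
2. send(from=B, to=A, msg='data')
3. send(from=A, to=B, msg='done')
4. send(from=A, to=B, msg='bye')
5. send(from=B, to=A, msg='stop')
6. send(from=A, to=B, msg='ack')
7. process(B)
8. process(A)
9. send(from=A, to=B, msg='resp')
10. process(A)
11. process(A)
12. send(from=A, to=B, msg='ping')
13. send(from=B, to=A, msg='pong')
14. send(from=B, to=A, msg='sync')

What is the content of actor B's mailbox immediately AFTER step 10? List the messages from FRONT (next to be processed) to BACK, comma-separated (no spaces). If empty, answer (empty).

After 1 (send(from=B, to=A, msg='hello')): A:[hello] B:[]
After 2 (send(from=B, to=A, msg='data')): A:[hello,data] B:[]
After 3 (send(from=A, to=B, msg='done')): A:[hello,data] B:[done]
After 4 (send(from=A, to=B, msg='bye')): A:[hello,data] B:[done,bye]
After 5 (send(from=B, to=A, msg='stop')): A:[hello,data,stop] B:[done,bye]
After 6 (send(from=A, to=B, msg='ack')): A:[hello,data,stop] B:[done,bye,ack]
After 7 (process(B)): A:[hello,data,stop] B:[bye,ack]
After 8 (process(A)): A:[data,stop] B:[bye,ack]
After 9 (send(from=A, to=B, msg='resp')): A:[data,stop] B:[bye,ack,resp]
After 10 (process(A)): A:[stop] B:[bye,ack,resp]

bye,ack,resp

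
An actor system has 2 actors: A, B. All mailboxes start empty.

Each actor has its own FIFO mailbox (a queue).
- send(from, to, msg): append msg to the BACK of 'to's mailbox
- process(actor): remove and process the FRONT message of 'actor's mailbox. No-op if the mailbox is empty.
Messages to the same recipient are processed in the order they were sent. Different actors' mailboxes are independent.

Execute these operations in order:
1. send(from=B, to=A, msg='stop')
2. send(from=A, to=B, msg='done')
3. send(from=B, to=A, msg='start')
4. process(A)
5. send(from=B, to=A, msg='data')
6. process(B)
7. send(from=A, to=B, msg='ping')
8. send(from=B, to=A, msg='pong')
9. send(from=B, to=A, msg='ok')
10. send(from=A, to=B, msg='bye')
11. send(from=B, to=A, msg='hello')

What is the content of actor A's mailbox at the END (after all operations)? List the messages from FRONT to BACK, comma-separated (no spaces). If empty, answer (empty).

After 1 (send(from=B, to=A, msg='stop')): A:[stop] B:[]
After 2 (send(from=A, to=B, msg='done')): A:[stop] B:[done]
After 3 (send(from=B, to=A, msg='start')): A:[stop,start] B:[done]
After 4 (process(A)): A:[start] B:[done]
After 5 (send(from=B, to=A, msg='data')): A:[start,data] B:[done]
After 6 (process(B)): A:[start,data] B:[]
After 7 (send(from=A, to=B, msg='ping')): A:[start,data] B:[ping]
After 8 (send(from=B, to=A, msg='pong')): A:[start,data,pong] B:[ping]
After 9 (send(from=B, to=A, msg='ok')): A:[start,data,pong,ok] B:[ping]
After 10 (send(from=A, to=B, msg='bye')): A:[start,data,pong,ok] B:[ping,bye]
After 11 (send(from=B, to=A, msg='hello')): A:[start,data,pong,ok,hello] B:[ping,bye]

Answer: start,data,pong,ok,hello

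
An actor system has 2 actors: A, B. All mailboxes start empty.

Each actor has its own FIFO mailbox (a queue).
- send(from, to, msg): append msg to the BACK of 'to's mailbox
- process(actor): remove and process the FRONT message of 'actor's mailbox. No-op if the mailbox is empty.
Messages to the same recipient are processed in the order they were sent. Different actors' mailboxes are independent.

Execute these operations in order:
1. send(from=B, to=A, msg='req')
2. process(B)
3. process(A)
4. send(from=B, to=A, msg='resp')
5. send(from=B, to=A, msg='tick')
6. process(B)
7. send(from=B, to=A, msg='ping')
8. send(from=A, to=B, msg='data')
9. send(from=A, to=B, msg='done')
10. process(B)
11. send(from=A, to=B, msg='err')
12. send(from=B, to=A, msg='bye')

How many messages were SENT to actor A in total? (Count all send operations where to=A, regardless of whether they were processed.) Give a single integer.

After 1 (send(from=B, to=A, msg='req')): A:[req] B:[]
After 2 (process(B)): A:[req] B:[]
After 3 (process(A)): A:[] B:[]
After 4 (send(from=B, to=A, msg='resp')): A:[resp] B:[]
After 5 (send(from=B, to=A, msg='tick')): A:[resp,tick] B:[]
After 6 (process(B)): A:[resp,tick] B:[]
After 7 (send(from=B, to=A, msg='ping')): A:[resp,tick,ping] B:[]
After 8 (send(from=A, to=B, msg='data')): A:[resp,tick,ping] B:[data]
After 9 (send(from=A, to=B, msg='done')): A:[resp,tick,ping] B:[data,done]
After 10 (process(B)): A:[resp,tick,ping] B:[done]
After 11 (send(from=A, to=B, msg='err')): A:[resp,tick,ping] B:[done,err]
After 12 (send(from=B, to=A, msg='bye')): A:[resp,tick,ping,bye] B:[done,err]

Answer: 5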